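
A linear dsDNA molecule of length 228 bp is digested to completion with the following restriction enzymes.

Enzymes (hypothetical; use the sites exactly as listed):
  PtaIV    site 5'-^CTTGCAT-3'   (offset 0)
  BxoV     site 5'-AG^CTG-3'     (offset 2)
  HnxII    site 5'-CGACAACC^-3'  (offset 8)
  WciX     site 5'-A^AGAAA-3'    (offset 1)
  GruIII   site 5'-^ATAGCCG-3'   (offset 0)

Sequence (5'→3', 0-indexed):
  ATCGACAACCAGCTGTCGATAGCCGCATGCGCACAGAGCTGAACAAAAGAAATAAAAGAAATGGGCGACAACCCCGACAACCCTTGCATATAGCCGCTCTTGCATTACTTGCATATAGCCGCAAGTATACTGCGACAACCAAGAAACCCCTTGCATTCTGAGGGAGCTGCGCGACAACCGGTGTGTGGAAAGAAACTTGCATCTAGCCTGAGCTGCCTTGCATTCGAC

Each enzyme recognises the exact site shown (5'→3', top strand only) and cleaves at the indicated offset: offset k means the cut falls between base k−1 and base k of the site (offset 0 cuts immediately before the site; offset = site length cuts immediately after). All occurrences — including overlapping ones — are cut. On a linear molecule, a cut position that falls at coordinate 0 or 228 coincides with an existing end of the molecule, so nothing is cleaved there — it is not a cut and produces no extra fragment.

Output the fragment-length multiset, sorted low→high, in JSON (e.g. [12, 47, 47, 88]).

[1,2,4,5,6,7,7,8,9,9,9,9,9,10,11,12,13,17,17,17,20,26]

Per-enzyme occurrences:
  PtaIV CTTGCAT/0: at [82, 98, 107, 149, 195, 216] ⇒ [82, 98, 107, 149, 195, 216]
  BxoV AGCTG/2: at [10, 36, 164, 210] ⇒ [12, 38, 166, 212]
  HnxII CGACAACC/8: at [2, 65, 74, 132, 171] ⇒ [10, 73, 82, 140, 179]
  WciX AAGAAA/1: at [46, 55, 140, 189] ⇒ [47, 56, 141, 190]
  GruIII ATAGCCG/0: at [18, 89, 114] ⇒ [18, 89, 114]

Pooled cuts: [10, 12, 18, 38, 47, 56, 73, 82, 89, 98, 107, 114, 140, 141, 149, 166, 179, 190, 195, 212, 216]

Fragments:
  [0,10): 10 bp
  [10,12): 2 bp
  [12,18): 6 bp
  [18,38): 20 bp
  [38,47): 9 bp
  [47,56): 9 bp
  [56,73): 17 bp
  [73,82): 9 bp
  [82,89): 7 bp
  [89,98): 9 bp
  [98,107): 9 bp
  [107,114): 7 bp
  [114,140): 26 bp
  [140,141): 1 bp
  [141,149): 8 bp
  [149,166): 17 bp
  [166,179): 13 bp
  [179,190): 11 bp
  [190,195): 5 bp
  [195,212): 17 bp
  [212,216): 4 bp
  [216,228): 12 bp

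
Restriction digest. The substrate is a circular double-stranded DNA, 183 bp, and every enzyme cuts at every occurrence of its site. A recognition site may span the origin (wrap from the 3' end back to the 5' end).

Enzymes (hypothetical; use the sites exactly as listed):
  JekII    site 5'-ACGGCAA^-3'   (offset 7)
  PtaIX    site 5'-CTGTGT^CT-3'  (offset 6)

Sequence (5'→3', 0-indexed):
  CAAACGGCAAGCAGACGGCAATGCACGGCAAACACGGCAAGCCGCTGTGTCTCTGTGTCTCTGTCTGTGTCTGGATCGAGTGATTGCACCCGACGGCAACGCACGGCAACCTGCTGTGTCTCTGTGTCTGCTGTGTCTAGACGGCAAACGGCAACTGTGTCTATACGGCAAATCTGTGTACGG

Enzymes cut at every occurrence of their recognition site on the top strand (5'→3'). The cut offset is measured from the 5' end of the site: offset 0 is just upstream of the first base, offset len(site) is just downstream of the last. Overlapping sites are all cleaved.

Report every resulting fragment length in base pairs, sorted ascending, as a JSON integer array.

Site scan:
  JekII (ACGGCAA, off=7): starts [3, 14, 24, 33, 92, 102, 140, 147, 164, 179] → cuts [3, 10, 21, 31, 40, 99, 109, 147, 154, 171]
  PtaIX (CTGTGTCT, off=6): starts [44, 52, 64, 113, 121, 130, 154] → cuts [50, 58, 70, 119, 127, 136, 160]

Pooled cuts: [3, 10, 21, 31, 40, 50, 58, 70, 99, 109, 119, 127, 136, 147, 154, 160, 171]

Fragments:
  3→10: 7 bp
  10→21: 11 bp
  21→31: 10 bp
  31→40: 9 bp
  40→50: 10 bp
  50→58: 8 bp
  58→70: 12 bp
  70→99: 29 bp
  99→109: 10 bp
  109→119: 10 bp
  119→127: 8 bp
  127→136: 9 bp
  136→147: 11 bp
  147→154: 7 bp
  154→160: 6 bp
  160→171: 11 bp
  171→3 (wrap): 183-171+3 = 15 bp

[6,7,7,8,8,9,9,10,10,10,10,11,11,11,12,15,29]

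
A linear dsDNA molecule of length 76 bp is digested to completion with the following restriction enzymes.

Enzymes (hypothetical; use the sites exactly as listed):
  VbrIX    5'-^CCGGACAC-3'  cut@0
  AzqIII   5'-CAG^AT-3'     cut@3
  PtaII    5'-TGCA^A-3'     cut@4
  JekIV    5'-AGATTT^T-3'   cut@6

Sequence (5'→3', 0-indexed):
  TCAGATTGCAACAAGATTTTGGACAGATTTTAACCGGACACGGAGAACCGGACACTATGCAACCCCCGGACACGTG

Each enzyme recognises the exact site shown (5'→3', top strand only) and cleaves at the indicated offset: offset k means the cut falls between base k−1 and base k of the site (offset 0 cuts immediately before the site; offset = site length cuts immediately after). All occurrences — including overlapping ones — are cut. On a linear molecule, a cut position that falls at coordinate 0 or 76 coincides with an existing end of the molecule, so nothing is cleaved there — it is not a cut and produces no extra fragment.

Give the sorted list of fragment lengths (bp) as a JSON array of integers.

Site scan:
  VbrIX CCGGACAC/0: at [33, 47, 65] ⇒ [33, 47, 65]
  AzqIII CAGAT/3: at [1, 23] ⇒ [4, 26]
  PtaII TGCAA/4: at [6, 57] ⇒ [10, 61]
  JekIV AGATTTT/6: at [13, 24] ⇒ [19, 30]

All cut coordinates (distinct, sorted): [4, 10, 19, 26, 30, 33, 47, 61, 65]

Fragment lengths:
  [0,4): 4 bp
  [4,10): 6 bp
  [10,19): 9 bp
  [19,26): 7 bp
  [26,30): 4 bp
  [30,33): 3 bp
  [33,47): 14 bp
  [47,61): 14 bp
  [61,65): 4 bp
  [65,76): 11 bp

[3,4,4,4,6,7,9,11,14,14]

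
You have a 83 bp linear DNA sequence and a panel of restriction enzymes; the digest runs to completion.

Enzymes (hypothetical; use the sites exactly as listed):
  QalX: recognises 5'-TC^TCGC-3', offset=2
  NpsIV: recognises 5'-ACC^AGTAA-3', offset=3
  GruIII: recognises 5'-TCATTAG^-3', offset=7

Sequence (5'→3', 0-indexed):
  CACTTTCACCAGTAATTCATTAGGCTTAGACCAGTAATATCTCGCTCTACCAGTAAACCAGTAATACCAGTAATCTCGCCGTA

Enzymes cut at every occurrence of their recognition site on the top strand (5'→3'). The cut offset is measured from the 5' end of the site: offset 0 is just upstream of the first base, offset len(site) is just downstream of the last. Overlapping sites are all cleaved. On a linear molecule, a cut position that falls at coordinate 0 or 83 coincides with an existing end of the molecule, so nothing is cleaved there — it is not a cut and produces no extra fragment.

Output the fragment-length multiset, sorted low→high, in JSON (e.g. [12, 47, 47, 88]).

Site scan:
  QalX (TCTCGC, off=2): starts [39, 73] → cuts [41, 75]
  NpsIV (ACCAGTAA, off=3): starts [7, 29, 48, 56, 65] → cuts [10, 32, 51, 59, 68]
  GruIII (TCATTAG, off=7): starts [16] → cuts [23]

All cut coordinates (distinct, sorted): [10, 23, 32, 41, 51, 59, 68, 75]

Fragments:
  [0,10): 10 bp
  [10,23): 13 bp
  [23,32): 9 bp
  [32,41): 9 bp
  [41,51): 10 bp
  [51,59): 8 bp
  [59,68): 9 bp
  [68,75): 7 bp
  [75,83): 8 bp

[7,8,8,9,9,9,10,10,13]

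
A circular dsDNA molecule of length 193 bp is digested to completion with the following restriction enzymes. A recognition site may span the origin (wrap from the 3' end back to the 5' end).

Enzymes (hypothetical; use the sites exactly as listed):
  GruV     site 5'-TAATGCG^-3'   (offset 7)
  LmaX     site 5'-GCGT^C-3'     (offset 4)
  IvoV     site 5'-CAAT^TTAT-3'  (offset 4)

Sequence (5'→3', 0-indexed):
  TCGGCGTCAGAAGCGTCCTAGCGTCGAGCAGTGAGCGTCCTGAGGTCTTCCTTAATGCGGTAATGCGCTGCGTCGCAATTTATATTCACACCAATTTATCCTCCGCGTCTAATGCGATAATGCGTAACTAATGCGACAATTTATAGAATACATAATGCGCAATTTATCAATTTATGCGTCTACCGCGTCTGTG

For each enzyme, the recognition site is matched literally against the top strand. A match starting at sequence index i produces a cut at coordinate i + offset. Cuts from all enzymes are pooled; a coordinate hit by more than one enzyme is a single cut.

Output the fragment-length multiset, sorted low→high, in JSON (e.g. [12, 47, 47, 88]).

Site scan:
  GruV TAATGCG/7: at [52, 60, 109, 117, 128, 152] ⇒ [59, 67, 116, 124, 135, 159]
  LmaX GCGTC/4: at [3, 12, 20, 34, 69, 104, 175, 184] ⇒ [7, 16, 24, 38, 73, 108, 179, 188]
  IvoV CAATTTAT/4: at [75, 91, 136, 159, 167] ⇒ [79, 95, 140, 163, 171]

All cut coordinates (distinct, sorted): [7, 16, 24, 38, 59, 67, 73, 79, 95, 108, 116, 124, 135, 140, 159, 163, 171, 179, 188]

Fragment lengths:
  7→16: 9 bp
  16→24: 8 bp
  24→38: 14 bp
  38→59: 21 bp
  59→67: 8 bp
  67→73: 6 bp
  73→79: 6 bp
  79→95: 16 bp
  95→108: 13 bp
  108→116: 8 bp
  116→124: 8 bp
  124→135: 11 bp
  135→140: 5 bp
  140→159: 19 bp
  159→163: 4 bp
  163→171: 8 bp
  171→179: 8 bp
  179→188: 9 bp
  188→7 (wrap): 193-188+7 = 12 bp

[4,5,6,6,8,8,8,8,8,8,9,9,11,12,13,14,16,19,21]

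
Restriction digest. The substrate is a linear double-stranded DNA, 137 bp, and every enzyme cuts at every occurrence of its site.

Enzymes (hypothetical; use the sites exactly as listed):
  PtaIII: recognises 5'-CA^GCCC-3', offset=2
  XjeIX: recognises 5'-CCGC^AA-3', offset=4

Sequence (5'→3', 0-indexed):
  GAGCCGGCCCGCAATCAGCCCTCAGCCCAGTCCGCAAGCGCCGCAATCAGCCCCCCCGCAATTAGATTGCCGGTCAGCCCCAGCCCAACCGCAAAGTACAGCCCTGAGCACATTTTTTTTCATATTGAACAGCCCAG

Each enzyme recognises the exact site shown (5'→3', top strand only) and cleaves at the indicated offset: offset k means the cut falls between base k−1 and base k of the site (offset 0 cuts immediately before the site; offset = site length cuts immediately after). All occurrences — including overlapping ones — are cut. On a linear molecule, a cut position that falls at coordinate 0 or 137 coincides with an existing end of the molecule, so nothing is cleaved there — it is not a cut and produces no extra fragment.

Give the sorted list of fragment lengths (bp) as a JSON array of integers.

[5,5,6,6,7,8,9,10,10,11,12,17,31]

Scan for sites:
  PtaIII (CAGCCC, off=2): starts [15, 22, 47, 74, 80, 98, 129] → cuts [17, 24, 49, 76, 82, 100, 131]
  XjeIX (CCGCAA, off=4): starts [8, 31, 40, 55, 88] → cuts [12, 35, 44, 59, 92]

All cut coordinates (distinct, sorted): [12, 17, 24, 35, 44, 49, 59, 76, 82, 92, 100, 131]

Fragments:
  [0,12): 12 bp
  [12,17): 5 bp
  [17,24): 7 bp
  [24,35): 11 bp
  [35,44): 9 bp
  [44,49): 5 bp
  [49,59): 10 bp
  [59,76): 17 bp
  [76,82): 6 bp
  [82,92): 10 bp
  [92,100): 8 bp
  [100,131): 31 bp
  [131,137): 6 bp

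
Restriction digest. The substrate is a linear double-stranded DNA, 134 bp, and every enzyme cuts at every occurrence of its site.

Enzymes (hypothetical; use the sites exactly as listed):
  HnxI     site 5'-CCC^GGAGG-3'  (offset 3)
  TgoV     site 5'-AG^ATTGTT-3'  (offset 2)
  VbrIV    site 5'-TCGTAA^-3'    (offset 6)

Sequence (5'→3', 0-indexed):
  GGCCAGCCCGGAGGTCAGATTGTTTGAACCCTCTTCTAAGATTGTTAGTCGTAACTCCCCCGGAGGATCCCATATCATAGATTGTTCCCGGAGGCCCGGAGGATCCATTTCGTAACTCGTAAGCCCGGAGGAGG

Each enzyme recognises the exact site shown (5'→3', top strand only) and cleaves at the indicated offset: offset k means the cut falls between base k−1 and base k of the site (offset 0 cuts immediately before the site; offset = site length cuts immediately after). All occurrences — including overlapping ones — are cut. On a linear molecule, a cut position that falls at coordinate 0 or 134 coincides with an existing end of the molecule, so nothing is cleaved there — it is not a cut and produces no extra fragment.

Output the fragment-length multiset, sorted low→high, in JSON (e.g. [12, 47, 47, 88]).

[4,7,7,8,8,9,9,9,14,18,19,22]

Site scan:
  HnxI (CCCGGAGG, off=3): starts [6, 58, 86, 94, 123] → cuts [9, 61, 89, 97, 126]
  TgoV (AGATTGTT, off=2): starts [16, 38, 78] → cuts [18, 40, 80]
  VbrIV (TCGTAA, off=6): starts [48, 109, 116] → cuts [54, 115, 122]

All cut coordinates (distinct, sorted): [9, 18, 40, 54, 61, 80, 89, 97, 115, 122, 126]

Fragment lengths:
  [0,9): 9 bp
  [9,18): 9 bp
  [18,40): 22 bp
  [40,54): 14 bp
  [54,61): 7 bp
  [61,80): 19 bp
  [80,89): 9 bp
  [89,97): 8 bp
  [97,115): 18 bp
  [115,122): 7 bp
  [122,126): 4 bp
  [126,134): 8 bp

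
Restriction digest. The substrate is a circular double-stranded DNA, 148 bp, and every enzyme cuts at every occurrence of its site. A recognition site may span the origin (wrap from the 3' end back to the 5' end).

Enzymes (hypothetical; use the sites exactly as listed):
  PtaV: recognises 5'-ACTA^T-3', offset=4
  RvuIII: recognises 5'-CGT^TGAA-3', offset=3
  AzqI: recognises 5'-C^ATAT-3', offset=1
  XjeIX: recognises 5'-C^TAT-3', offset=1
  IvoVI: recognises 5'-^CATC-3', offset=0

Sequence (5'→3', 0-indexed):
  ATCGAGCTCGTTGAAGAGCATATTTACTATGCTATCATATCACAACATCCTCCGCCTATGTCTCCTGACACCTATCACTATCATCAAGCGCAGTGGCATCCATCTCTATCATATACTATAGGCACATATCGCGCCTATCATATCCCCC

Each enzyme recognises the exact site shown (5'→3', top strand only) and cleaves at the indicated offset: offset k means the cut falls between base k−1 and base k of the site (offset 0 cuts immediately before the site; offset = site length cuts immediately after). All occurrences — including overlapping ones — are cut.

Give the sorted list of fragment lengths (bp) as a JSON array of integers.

Per-enzyme occurrences:
  PtaV (ACTAT, off=4): starts [25, 76, 114] → cuts [29, 80, 118]
  RvuIII (CGTTGAA, off=3): starts [8] → cuts [11]
  AzqI (CATAT, off=1): starts [18, 35, 109, 124, 138] → cuts [19, 36, 110, 125, 139]
  XjeIX (CTAT, off=1): starts [26, 31, 55, 71, 77, 105, 115, 134] → cuts [27, 32, 56, 72, 78, 106, 116, 135]
  IvoVI (CATC, off=0): starts [45, 81, 96, 100, 147] → cuts [45, 81, 96, 100, 147]

All cut coordinates (distinct, sorted): [11, 19, 27, 29, 32, 36, 45, 56, 72, 78, 80, 81, 96, 100, 106, 110, 116, 118, 125, 135, 139, 147]

Fragment lengths:
  11→19: 8 bp
  19→27: 8 bp
  27→29: 2 bp
  29→32: 3 bp
  32→36: 4 bp
  36→45: 9 bp
  45→56: 11 bp
  56→72: 16 bp
  72→78: 6 bp
  78→80: 2 bp
  80→81: 1 bp
  81→96: 15 bp
  96→100: 4 bp
  100→106: 6 bp
  106→110: 4 bp
  110→116: 6 bp
  116→118: 2 bp
  118→125: 7 bp
  125→135: 10 bp
  135→139: 4 bp
  139→147: 8 bp
  147→11 (wrap): 148-147+11 = 12 bp

[1,2,2,2,3,4,4,4,4,6,6,6,7,8,8,8,9,10,11,12,15,16]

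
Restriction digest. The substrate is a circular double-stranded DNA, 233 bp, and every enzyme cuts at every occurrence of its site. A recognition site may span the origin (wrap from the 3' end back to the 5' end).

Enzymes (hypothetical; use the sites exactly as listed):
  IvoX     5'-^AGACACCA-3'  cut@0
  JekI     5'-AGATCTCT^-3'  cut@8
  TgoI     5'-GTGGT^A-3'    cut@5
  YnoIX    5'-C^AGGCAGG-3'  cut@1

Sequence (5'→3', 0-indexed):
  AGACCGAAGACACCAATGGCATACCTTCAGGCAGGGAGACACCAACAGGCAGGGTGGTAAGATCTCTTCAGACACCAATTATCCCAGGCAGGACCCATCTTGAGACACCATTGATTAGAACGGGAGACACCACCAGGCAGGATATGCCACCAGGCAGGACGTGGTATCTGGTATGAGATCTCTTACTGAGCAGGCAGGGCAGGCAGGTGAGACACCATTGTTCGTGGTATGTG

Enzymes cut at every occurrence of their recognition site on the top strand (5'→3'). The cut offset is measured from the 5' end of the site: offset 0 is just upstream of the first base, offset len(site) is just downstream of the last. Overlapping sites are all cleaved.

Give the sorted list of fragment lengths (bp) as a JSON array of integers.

Scan for sites:
  IvoX AGACACCA/0: at [7, 36, 69, 102, 124, 209] ⇒ [7, 36, 69, 102, 124, 209]
  JekI AGATCTCT/8: at [59, 175] ⇒ [67, 183]
  TgoI GTGGTA/5: at [53, 160, 223] ⇒ [58, 165, 228]
  YnoIX CAGGCAGG/1: at [27, 45, 84, 133, 150, 190, 199] ⇒ [28, 46, 85, 134, 151, 191, 200]

All cut coordinates (distinct, sorted): [7, 28, 36, 46, 58, 67, 69, 85, 102, 124, 134, 151, 165, 183, 191, 200, 209, 228]

Fragment lengths:
  7→28: 21 bp
  28→36: 8 bp
  36→46: 10 bp
  46→58: 12 bp
  58→67: 9 bp
  67→69: 2 bp
  69→85: 16 bp
  85→102: 17 bp
  102→124: 22 bp
  124→134: 10 bp
  134→151: 17 bp
  151→165: 14 bp
  165→183: 18 bp
  183→191: 8 bp
  191→200: 9 bp
  200→209: 9 bp
  209→228: 19 bp
  228→7 (wrap): 233-228+7 = 12 bp

[2,8,8,9,9,9,10,10,12,12,14,16,17,17,18,19,21,22]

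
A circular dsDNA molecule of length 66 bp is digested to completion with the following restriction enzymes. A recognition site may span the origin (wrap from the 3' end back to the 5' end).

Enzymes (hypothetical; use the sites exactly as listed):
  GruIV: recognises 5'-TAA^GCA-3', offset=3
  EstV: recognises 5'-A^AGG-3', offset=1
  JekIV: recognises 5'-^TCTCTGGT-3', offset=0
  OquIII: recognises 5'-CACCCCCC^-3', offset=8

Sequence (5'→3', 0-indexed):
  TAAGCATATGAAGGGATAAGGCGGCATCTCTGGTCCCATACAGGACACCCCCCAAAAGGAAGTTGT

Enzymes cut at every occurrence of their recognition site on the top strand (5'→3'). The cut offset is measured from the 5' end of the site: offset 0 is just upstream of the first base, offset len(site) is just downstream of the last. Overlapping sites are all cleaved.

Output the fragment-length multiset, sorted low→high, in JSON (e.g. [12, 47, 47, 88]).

Per-enzyme occurrences:
  GruIV (TAAGCA, off=3): starts [0] → cuts [3]
  EstV (AAGG, off=1): starts [10, 17, 55] → cuts [11, 18, 56]
  JekIV (TCTCTGGT, off=0): starts [26] → cuts [26]
  OquIII (CACCCCCC, off=8): starts [45] → cuts [53]

All cut coordinates (distinct, sorted): [3, 11, 18, 26, 53, 56]

Fragment lengths:
  3→11: 8 bp
  11→18: 7 bp
  18→26: 8 bp
  26→53: 27 bp
  53→56: 3 bp
  56→3 (wrap): 66-56+3 = 13 bp

[3,7,8,8,13,27]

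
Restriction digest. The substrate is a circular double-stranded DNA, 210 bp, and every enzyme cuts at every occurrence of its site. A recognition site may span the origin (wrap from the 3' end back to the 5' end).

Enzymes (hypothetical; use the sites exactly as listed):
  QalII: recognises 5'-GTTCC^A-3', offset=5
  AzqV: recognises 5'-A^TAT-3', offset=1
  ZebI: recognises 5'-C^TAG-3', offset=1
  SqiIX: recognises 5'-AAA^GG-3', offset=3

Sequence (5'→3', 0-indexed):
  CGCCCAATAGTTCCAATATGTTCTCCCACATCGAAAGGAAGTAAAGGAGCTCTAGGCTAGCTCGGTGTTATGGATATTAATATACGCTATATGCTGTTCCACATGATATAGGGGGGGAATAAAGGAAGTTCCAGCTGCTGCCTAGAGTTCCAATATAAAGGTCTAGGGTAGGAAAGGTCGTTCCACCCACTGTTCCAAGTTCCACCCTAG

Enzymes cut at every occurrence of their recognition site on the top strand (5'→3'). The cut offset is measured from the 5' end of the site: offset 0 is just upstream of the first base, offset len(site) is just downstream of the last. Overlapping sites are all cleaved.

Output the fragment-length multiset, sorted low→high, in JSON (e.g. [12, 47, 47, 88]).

Site scan:
  QalII GTTCCA/5: at [9, 95, 127, 146, 179, 191, 198] ⇒ [14, 100, 132, 151, 184, 196, 203]
  AzqV ATAT/1: at [15, 73, 79, 88, 105, 152] ⇒ [16, 74, 80, 89, 106, 153]
  ZebI CTAG/1: at [51, 56, 141, 162, 206] ⇒ [52, 57, 142, 163, 207]
  SqiIX AAAGG/3: at [33, 42, 120, 156, 172] ⇒ [36, 45, 123, 159, 175]

Pooled cuts: [14, 16, 36, 45, 52, 57, 74, 80, 89, 100, 106, 123, 132, 142, 151, 153, 159, 163, 175, 184, 196, 203, 207]

Fragments:
  14→16: 2 bp
  16→36: 20 bp
  36→45: 9 bp
  45→52: 7 bp
  52→57: 5 bp
  57→74: 17 bp
  74→80: 6 bp
  80→89: 9 bp
  89→100: 11 bp
  100→106: 6 bp
  106→123: 17 bp
  123→132: 9 bp
  132→142: 10 bp
  142→151: 9 bp
  151→153: 2 bp
  153→159: 6 bp
  159→163: 4 bp
  163→175: 12 bp
  175→184: 9 bp
  184→196: 12 bp
  196→203: 7 bp
  203→207: 4 bp
  207→14 (wrap): 210-207+14 = 17 bp

[2,2,4,4,5,6,6,6,7,7,9,9,9,9,9,10,11,12,12,17,17,17,20]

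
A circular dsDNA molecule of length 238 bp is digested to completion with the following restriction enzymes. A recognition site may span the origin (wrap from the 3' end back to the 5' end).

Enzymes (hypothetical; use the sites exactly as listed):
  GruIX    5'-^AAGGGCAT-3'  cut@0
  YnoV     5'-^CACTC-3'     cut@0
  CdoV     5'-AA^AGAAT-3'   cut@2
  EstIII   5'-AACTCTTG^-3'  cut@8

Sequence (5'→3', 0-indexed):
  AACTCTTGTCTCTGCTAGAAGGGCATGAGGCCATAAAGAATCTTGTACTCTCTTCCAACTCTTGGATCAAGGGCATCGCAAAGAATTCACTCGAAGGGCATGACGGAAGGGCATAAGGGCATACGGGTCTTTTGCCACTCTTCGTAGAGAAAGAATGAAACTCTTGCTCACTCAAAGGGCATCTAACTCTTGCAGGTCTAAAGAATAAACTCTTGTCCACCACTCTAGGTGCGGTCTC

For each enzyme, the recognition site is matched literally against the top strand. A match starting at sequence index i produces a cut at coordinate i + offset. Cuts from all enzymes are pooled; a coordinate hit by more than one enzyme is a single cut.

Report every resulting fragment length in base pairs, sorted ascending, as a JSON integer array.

Site scan:
  GruIX (AAGGGCAT, off=0): starts [18, 68, 93, 106, 114, 174] → cuts [18, 68, 93, 106, 114, 174]
  YnoV (CACTC, off=0): starts [87, 135, 168, 220] → cuts [87, 135, 168, 220]
  CdoV (AAAGAAT, off=2): starts [34, 79, 149, 199] → cuts [36, 81, 151, 201]
  EstIII (AACTCTTG, off=8): starts [0, 56, 158, 184, 207] → cuts [8, 64, 166, 192, 215]

Pooled cuts: [8, 18, 36, 64, 68, 81, 87, 93, 106, 114, 135, 151, 166, 168, 174, 192, 201, 215, 220]

Fragments:
  8→18: 10 bp
  18→36: 18 bp
  36→64: 28 bp
  64→68: 4 bp
  68→81: 13 bp
  81→87: 6 bp
  87→93: 6 bp
  93→106: 13 bp
  106→114: 8 bp
  114→135: 21 bp
  135→151: 16 bp
  151→166: 15 bp
  166→168: 2 bp
  168→174: 6 bp
  174→192: 18 bp
  192→201: 9 bp
  201→215: 14 bp
  215→220: 5 bp
  220→8 (wrap): 238-220+8 = 26 bp

[2,4,5,6,6,6,8,9,10,13,13,14,15,16,18,18,21,26,28]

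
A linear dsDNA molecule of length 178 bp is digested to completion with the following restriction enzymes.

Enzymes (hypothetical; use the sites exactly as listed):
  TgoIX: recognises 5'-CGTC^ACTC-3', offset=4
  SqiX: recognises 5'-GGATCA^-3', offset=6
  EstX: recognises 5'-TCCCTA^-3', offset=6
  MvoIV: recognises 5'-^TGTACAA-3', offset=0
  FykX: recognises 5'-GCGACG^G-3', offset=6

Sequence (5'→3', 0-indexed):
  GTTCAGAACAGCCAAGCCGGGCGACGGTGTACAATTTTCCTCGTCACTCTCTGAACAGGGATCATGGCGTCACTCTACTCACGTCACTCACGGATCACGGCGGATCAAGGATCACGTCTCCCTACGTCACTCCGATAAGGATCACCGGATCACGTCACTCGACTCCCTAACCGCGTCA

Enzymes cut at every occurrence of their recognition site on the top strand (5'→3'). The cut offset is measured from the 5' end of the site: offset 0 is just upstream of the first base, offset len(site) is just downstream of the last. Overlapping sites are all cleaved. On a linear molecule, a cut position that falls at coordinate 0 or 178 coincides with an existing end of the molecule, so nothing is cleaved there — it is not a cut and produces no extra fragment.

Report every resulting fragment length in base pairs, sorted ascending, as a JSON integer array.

Site scan:
  TgoIX CGTCACTC/4: at [41, 67, 81, 124, 152] ⇒ [45, 71, 85, 128, 156]
  SqiX GGATCA/6: at [58, 91, 101, 108, 138, 146] ⇒ [64, 97, 107, 114, 144, 152]
  EstX TCCCTA/6: at [118, 163] ⇒ [124, 169]
  MvoIV TGTACAA/0: at [27] ⇒ [27]
  FykX GCGACGG/6: at [20] ⇒ [26]

Pooled cuts: [26, 27, 45, 64, 71, 85, 97, 107, 114, 124, 128, 144, 152, 156, 169]

Fragments:
  [0,26): 26 bp
  [26,27): 1 bp
  [27,45): 18 bp
  [45,64): 19 bp
  [64,71): 7 bp
  [71,85): 14 bp
  [85,97): 12 bp
  [97,107): 10 bp
  [107,114): 7 bp
  [114,124): 10 bp
  [124,128): 4 bp
  [128,144): 16 bp
  [144,152): 8 bp
  [152,156): 4 bp
  [156,169): 13 bp
  [169,178): 9 bp

[1,4,4,7,7,8,9,10,10,12,13,14,16,18,19,26]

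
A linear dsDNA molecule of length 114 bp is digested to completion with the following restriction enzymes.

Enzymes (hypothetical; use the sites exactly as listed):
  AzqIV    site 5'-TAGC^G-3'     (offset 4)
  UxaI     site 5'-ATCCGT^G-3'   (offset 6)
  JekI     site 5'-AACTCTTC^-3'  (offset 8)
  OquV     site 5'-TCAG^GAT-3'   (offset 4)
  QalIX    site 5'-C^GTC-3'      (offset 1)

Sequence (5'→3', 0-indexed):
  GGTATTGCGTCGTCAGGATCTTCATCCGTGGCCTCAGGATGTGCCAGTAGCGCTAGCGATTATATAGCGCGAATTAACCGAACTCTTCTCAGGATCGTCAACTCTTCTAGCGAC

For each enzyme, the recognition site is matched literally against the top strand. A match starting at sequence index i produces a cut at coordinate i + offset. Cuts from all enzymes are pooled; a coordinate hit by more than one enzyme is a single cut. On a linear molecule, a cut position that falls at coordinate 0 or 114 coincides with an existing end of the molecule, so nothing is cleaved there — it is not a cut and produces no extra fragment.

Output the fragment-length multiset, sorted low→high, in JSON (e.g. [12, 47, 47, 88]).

Scan for sites:
  AzqIV (TAGCG, off=4): starts [47, 53, 64, 107] → cuts [51, 57, 68, 111]
  UxaI (ATCCGTG, off=6): starts [23] → cuts [29]
  JekI (AACTCTTC, off=8): starts [80, 99] → cuts [88, 107]
  OquV (TCAGGAT, off=4): starts [12, 33, 88] → cuts [16, 37, 92]
  QalIX (CGTC, off=1): starts [7, 10, 95] → cuts [8, 11, 96]

Pooled cuts: [8, 11, 16, 29, 37, 51, 57, 68, 88, 92, 96, 107, 111]

Fragment lengths:
  [0,8): 8 bp
  [8,11): 3 bp
  [11,16): 5 bp
  [16,29): 13 bp
  [29,37): 8 bp
  [37,51): 14 bp
  [51,57): 6 bp
  [57,68): 11 bp
  [68,88): 20 bp
  [88,92): 4 bp
  [92,96): 4 bp
  [96,107): 11 bp
  [107,111): 4 bp
  [111,114): 3 bp

[3,3,4,4,4,5,6,8,8,11,11,13,14,20]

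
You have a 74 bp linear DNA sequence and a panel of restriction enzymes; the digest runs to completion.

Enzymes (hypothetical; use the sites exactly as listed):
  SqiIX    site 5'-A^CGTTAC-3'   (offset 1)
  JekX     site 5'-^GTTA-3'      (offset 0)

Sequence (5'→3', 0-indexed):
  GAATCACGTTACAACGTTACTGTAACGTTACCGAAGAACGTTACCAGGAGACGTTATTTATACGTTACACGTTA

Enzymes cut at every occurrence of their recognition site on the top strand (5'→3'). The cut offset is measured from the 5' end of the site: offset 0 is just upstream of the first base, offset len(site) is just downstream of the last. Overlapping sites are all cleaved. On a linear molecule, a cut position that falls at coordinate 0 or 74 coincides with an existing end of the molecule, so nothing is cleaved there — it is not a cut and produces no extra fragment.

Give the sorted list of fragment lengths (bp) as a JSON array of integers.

[1,1,1,1,1,4,6,7,7,10,10,12,13]

Scan for sites:
  SqiIX ACGTTAC/1: at [5, 13, 24, 37, 61] ⇒ [6, 14, 25, 38, 62]
  JekX GTTA/0: at [7, 15, 26, 39, 52, 63, 70] ⇒ [7, 15, 26, 39, 52, 63, 70]

Pooled cuts: [6, 7, 14, 15, 25, 26, 38, 39, 52, 62, 63, 70]

Fragments:
  [0,6): 6 bp
  [6,7): 1 bp
  [7,14): 7 bp
  [14,15): 1 bp
  [15,25): 10 bp
  [25,26): 1 bp
  [26,38): 12 bp
  [38,39): 1 bp
  [39,52): 13 bp
  [52,62): 10 bp
  [62,63): 1 bp
  [63,70): 7 bp
  [70,74): 4 bp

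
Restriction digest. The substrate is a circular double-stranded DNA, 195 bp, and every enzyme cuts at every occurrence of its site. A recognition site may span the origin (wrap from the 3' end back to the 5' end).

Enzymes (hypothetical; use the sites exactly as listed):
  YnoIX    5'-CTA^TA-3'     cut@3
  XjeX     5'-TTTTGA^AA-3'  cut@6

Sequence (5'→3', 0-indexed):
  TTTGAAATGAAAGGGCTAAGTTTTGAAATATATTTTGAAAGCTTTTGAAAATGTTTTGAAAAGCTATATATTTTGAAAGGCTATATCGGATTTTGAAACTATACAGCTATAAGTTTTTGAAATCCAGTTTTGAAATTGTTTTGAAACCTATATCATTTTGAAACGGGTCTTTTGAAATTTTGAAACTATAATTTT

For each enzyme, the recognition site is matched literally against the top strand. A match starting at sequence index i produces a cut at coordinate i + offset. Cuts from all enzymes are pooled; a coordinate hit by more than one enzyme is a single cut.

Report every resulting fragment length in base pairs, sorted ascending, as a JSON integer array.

[5,5,6,7,7,8,8,10,10,11,11,11,11,12,12,13,13,14,21]

Site scan:
  YnoIX (CTATA, off=3): starts [63, 80, 98, 106, 147, 185] → cuts [66, 83, 101, 109, 150, 188]
  XjeX (TTTTGAAA, off=6): starts [20, 32, 42, 53, 70, 90, 114, 127, 138, 155, 169, 177, 194] → cuts [5, 26, 38, 48, 59, 76, 96, 120, 133, 144, 161, 175, 183]

All cut coordinates (distinct, sorted): [5, 26, 38, 48, 59, 66, 76, 83, 96, 101, 109, 120, 133, 144, 150, 161, 175, 183, 188]

Fragment lengths:
  5→26: 21 bp
  26→38: 12 bp
  38→48: 10 bp
  48→59: 11 bp
  59→66: 7 bp
  66→76: 10 bp
  76→83: 7 bp
  83→96: 13 bp
  96→101: 5 bp
  101→109: 8 bp
  109→120: 11 bp
  120→133: 13 bp
  133→144: 11 bp
  144→150: 6 bp
  150→161: 11 bp
  161→175: 14 bp
  175→183: 8 bp
  183→188: 5 bp
  188→5 (wrap): 195-188+5 = 12 bp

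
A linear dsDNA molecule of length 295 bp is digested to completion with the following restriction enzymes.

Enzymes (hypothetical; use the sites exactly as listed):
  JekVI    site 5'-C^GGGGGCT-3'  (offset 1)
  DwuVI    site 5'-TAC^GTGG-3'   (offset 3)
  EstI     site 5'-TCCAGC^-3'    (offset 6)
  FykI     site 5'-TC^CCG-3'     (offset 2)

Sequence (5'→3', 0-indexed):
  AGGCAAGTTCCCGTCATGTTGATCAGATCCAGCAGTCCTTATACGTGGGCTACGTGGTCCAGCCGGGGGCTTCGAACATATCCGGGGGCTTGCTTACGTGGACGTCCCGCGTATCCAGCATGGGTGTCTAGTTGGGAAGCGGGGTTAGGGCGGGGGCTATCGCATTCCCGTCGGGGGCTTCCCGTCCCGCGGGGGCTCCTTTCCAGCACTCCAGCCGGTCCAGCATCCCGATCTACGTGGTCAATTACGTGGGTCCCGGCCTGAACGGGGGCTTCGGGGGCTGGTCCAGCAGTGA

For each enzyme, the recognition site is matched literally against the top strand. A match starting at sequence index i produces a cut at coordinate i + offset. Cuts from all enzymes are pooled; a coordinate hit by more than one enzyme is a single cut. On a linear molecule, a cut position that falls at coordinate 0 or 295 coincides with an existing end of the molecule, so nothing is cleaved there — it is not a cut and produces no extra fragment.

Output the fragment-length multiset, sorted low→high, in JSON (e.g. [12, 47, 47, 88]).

[1,3,4,5,5,5,7,8,9,9,9,9,9,9,10,10,11,11,12,13,14,15,16,17,19,23,32]

Site scan:
  JekVI (CGGGGGCT, off=1): starts [63, 82, 150, 171, 189, 265, 274] → cuts [64, 83, 151, 172, 190, 266, 275]
  DwuVI (TACGTGG, off=3): starts [41, 50, 94, 233, 245] → cuts [44, 53, 97, 236, 248]
  EstI (TCCAGC, off=6): starts [27, 57, 113, 201, 209, 218, 284] → cuts [33, 63, 119, 207, 215, 224, 290]
  FykI (TCCCG, off=2): starts [8, 104, 165, 179, 184, 225, 253] → cuts [10, 106, 167, 181, 186, 227, 255]

Pooled cuts: [10, 33, 44, 53, 63, 64, 83, 97, 106, 119, 151, 167, 172, 181, 186, 190, 207, 215, 224, 227, 236, 248, 255, 266, 275, 290]

Fragment lengths:
  [0,10): 10 bp
  [10,33): 23 bp
  [33,44): 11 bp
  [44,53): 9 bp
  [53,63): 10 bp
  [63,64): 1 bp
  [64,83): 19 bp
  [83,97): 14 bp
  [97,106): 9 bp
  [106,119): 13 bp
  [119,151): 32 bp
  [151,167): 16 bp
  [167,172): 5 bp
  [172,181): 9 bp
  [181,186): 5 bp
  [186,190): 4 bp
  [190,207): 17 bp
  [207,215): 8 bp
  [215,224): 9 bp
  [224,227): 3 bp
  [227,236): 9 bp
  [236,248): 12 bp
  [248,255): 7 bp
  [255,266): 11 bp
  [266,275): 9 bp
  [275,290): 15 bp
  [290,295): 5 bp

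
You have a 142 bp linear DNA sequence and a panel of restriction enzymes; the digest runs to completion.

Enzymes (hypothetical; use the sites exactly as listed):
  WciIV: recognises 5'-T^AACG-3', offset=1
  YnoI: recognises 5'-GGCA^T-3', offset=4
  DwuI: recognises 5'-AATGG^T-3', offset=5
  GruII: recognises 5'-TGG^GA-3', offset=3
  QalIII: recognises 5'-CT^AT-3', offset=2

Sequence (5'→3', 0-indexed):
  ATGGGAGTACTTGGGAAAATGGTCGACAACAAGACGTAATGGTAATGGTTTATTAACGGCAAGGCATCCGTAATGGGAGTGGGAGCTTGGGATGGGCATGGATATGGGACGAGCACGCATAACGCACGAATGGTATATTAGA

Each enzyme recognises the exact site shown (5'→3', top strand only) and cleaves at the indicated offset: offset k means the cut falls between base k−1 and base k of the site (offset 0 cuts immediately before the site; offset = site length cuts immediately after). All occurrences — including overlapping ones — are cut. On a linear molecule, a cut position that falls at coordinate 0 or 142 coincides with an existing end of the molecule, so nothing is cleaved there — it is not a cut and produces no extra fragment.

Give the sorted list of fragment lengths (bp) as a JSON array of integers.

[4,6,6,6,8,8,8,9,9,10,10,12,13,13,20]

Per-enzyme occurrences:
  WciIV TAACG/1: at [53, 119] ⇒ [54, 120]
  YnoI GGCAT/4: at [62, 94] ⇒ [66, 98]
  DwuI AATGGT/5: at [17, 37, 43, 128] ⇒ [22, 42, 48, 133]
  GruII TGGGA/3: at [1, 11, 73, 79, 87, 104] ⇒ [4, 14, 76, 82, 90, 107]
  QalIII (CTAT, off=2): no sites

Pooled cuts: [4, 14, 22, 42, 48, 54, 66, 76, 82, 90, 98, 107, 120, 133]

Fragment lengths:
  [0,4): 4 bp
  [4,14): 10 bp
  [14,22): 8 bp
  [22,42): 20 bp
  [42,48): 6 bp
  [48,54): 6 bp
  [54,66): 12 bp
  [66,76): 10 bp
  [76,82): 6 bp
  [82,90): 8 bp
  [90,98): 8 bp
  [98,107): 9 bp
  [107,120): 13 bp
  [120,133): 13 bp
  [133,142): 9 bp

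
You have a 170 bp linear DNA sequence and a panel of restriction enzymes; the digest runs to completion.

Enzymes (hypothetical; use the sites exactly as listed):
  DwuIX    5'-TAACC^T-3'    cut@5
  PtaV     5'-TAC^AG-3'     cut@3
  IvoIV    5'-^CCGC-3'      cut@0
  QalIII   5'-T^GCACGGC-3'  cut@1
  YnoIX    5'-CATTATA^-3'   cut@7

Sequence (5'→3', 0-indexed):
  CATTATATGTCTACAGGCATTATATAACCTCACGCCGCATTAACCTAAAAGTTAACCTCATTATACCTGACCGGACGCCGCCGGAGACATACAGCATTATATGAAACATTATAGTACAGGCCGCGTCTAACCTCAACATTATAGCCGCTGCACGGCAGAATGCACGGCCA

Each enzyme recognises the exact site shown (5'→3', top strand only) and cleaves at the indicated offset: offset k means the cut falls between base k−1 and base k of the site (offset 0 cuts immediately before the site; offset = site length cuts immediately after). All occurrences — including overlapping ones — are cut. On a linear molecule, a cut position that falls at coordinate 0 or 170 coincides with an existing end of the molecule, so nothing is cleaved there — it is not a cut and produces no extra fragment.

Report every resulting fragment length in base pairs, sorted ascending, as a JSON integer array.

[1,3,4,5,5,5,7,7,8,9,9,10,11,11,12,12,12,12,12,15]

Scan for sites:
  DwuIX (TAACCT, off=5): starts [24, 40, 52, 127] → cuts [29, 45, 57, 132]
  PtaV (TACAG, off=3): starts [11, 89, 114] → cuts [14, 92, 117]
  IvoIV (CCGC, off=0): starts [34, 77, 120, 144] → cuts [34, 77, 120, 144]
  QalIII (TGCACGGC, off=1): starts [148, 160] → cuts [149, 161]
  YnoIX (CATTATA, off=7): starts [0, 17, 58, 94, 106, 136] → cuts [7, 24, 65, 101, 113, 143]

All cut coordinates (distinct, sorted): [7, 14, 24, 29, 34, 45, 57, 65, 77, 92, 101, 113, 117, 120, 132, 143, 144, 149, 161]

Fragment lengths:
  [0,7): 7 bp
  [7,14): 7 bp
  [14,24): 10 bp
  [24,29): 5 bp
  [29,34): 5 bp
  [34,45): 11 bp
  [45,57): 12 bp
  [57,65): 8 bp
  [65,77): 12 bp
  [77,92): 15 bp
  [92,101): 9 bp
  [101,113): 12 bp
  [113,117): 4 bp
  [117,120): 3 bp
  [120,132): 12 bp
  [132,143): 11 bp
  [143,144): 1 bp
  [144,149): 5 bp
  [149,161): 12 bp
  [161,170): 9 bp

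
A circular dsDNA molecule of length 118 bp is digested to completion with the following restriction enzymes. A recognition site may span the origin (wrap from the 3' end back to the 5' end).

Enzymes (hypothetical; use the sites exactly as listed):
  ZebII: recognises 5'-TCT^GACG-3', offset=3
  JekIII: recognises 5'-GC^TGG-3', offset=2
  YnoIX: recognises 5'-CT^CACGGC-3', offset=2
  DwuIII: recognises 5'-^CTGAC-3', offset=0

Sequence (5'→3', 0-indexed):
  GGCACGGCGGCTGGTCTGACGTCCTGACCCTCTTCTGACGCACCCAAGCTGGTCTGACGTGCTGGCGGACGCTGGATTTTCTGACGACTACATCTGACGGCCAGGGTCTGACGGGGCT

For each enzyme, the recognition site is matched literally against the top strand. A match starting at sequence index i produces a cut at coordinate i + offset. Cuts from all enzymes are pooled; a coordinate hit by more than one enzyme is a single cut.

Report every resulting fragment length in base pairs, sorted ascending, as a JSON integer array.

[2,2,2,2,2,2,4,4,6,7,8,8,10,11,11,12,12,13]

Per-enzyme occurrences:
  ZebII TCTGACG/3: at [14, 33, 52, 79, 92, 106] ⇒ [17, 36, 55, 82, 95, 109]
  JekIII GCTGG/2: at [9, 47, 60, 70, 115] ⇒ [11, 49, 62, 72, 117]
  YnoIX (CTCACGGC, off=2): no sites
  DwuIII CTGAC/0: at [15, 23, 34, 53, 80, 93, 107] ⇒ [15, 23, 34, 53, 80, 93, 107]

Pooled cuts: [11, 15, 17, 23, 34, 36, 49, 53, 55, 62, 72, 80, 82, 93, 95, 107, 109, 117]

Fragment lengths:
  11→15: 4 bp
  15→17: 2 bp
  17→23: 6 bp
  23→34: 11 bp
  34→36: 2 bp
  36→49: 13 bp
  49→53: 4 bp
  53→55: 2 bp
  55→62: 7 bp
  62→72: 10 bp
  72→80: 8 bp
  80→82: 2 bp
  82→93: 11 bp
  93→95: 2 bp
  95→107: 12 bp
  107→109: 2 bp
  109→117: 8 bp
  117→11 (wrap): 118-117+11 = 12 bp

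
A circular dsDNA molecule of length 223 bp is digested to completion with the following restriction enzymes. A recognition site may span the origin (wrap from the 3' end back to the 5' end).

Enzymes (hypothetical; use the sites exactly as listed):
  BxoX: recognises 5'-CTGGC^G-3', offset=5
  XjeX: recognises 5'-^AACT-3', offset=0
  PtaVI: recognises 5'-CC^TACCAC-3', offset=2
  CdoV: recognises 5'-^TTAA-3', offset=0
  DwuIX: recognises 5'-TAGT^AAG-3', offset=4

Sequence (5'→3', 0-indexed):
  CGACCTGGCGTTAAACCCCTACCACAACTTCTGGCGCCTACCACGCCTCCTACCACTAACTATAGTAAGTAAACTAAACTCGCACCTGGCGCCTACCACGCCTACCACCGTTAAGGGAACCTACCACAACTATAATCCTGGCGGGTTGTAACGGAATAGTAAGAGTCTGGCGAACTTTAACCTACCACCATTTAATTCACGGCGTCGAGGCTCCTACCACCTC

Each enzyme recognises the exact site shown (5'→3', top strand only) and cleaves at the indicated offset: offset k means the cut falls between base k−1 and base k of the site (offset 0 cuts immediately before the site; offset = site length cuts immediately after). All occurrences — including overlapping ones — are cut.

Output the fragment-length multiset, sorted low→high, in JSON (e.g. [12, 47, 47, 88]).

[1,1,3,3,4,5,5,6,6,6,7,8,9,9,9,9,10,11,11,12,14,15,18,18,23]

Site scan:
  BxoX (CTGGCG, off=5): starts [4, 30, 85, 137, 166] → cuts [9, 35, 90, 142, 171]
  XjeX (AACT, off=0): starts [25, 57, 71, 76, 127, 172] → cuts [25, 57, 71, 76, 127, 172]
  PtaVI (CCTACCAC, off=2): starts [17, 36, 48, 91, 100, 119, 180, 212] → cuts [19, 38, 50, 93, 102, 121, 182, 214]
  CdoV (TTAA, off=0): starts [10, 110, 176, 191] → cuts [10, 110, 176, 191]
  DwuIX (TAGTAAG, off=4): starts [62, 156] → cuts [66, 160]

Pooled cuts: [9, 10, 19, 25, 35, 38, 50, 57, 66, 71, 76, 90, 93, 102, 110, 121, 127, 142, 160, 171, 172, 176, 182, 191, 214]

Fragments:
  9→10: 1 bp
  10→19: 9 bp
  19→25: 6 bp
  25→35: 10 bp
  35→38: 3 bp
  38→50: 12 bp
  50→57: 7 bp
  57→66: 9 bp
  66→71: 5 bp
  71→76: 5 bp
  76→90: 14 bp
  90→93: 3 bp
  93→102: 9 bp
  102→110: 8 bp
  110→121: 11 bp
  121→127: 6 bp
  127→142: 15 bp
  142→160: 18 bp
  160→171: 11 bp
  171→172: 1 bp
  172→176: 4 bp
  176→182: 6 bp
  182→191: 9 bp
  191→214: 23 bp
  214→9 (wrap): 223-214+9 = 18 bp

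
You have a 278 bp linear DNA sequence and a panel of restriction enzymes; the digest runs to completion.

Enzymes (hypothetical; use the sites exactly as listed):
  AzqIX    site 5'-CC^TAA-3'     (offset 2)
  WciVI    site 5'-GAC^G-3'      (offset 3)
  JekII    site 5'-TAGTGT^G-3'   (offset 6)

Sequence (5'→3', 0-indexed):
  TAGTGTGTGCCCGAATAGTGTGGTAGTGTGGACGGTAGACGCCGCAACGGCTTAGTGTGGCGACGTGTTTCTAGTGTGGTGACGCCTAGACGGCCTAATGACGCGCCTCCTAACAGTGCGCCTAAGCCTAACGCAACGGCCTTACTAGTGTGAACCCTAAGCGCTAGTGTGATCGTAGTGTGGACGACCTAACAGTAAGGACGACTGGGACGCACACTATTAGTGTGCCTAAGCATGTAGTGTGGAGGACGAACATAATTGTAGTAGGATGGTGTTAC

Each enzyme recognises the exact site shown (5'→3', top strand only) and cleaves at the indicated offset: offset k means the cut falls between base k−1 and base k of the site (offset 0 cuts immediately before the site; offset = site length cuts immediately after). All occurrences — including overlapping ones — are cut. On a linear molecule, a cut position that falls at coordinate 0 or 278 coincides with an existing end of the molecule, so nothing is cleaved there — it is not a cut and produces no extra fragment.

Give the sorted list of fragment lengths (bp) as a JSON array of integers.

[3,4,4,4,4,6,6,6,6,6,7,7,7,8,8,8,9,11,12,13,13,13,14,15,15,18,23,28]

Per-enzyme occurrences:
  AzqIX CCTAA/2: at [93, 108, 120, 126, 155, 187, 227] ⇒ [95, 110, 122, 128, 157, 189, 229]
  WciVI GACG/3: at [30, 37, 61, 80, 88, 99, 182, 199, 208, 247] ⇒ [33, 40, 64, 83, 91, 102, 185, 202, 211, 250]
  JekII TAGTGTG/6: at [0, 15, 23, 52, 71, 145, 164, 175, 220, 237] ⇒ [6, 21, 29, 58, 77, 151, 170, 181, 226, 243]

All cut coordinates (distinct, sorted): [6, 21, 29, 33, 40, 58, 64, 77, 83, 91, 95, 102, 110, 122, 128, 151, 157, 170, 181, 185, 189, 202, 211, 226, 229, 243, 250]

Fragments:
  [0,6): 6 bp
  [6,21): 15 bp
  [21,29): 8 bp
  [29,33): 4 bp
  [33,40): 7 bp
  [40,58): 18 bp
  [58,64): 6 bp
  [64,77): 13 bp
  [77,83): 6 bp
  [83,91): 8 bp
  [91,95): 4 bp
  [95,102): 7 bp
  [102,110): 8 bp
  [110,122): 12 bp
  [122,128): 6 bp
  [128,151): 23 bp
  [151,157): 6 bp
  [157,170): 13 bp
  [170,181): 11 bp
  [181,185): 4 bp
  [185,189): 4 bp
  [189,202): 13 bp
  [202,211): 9 bp
  [211,226): 15 bp
  [226,229): 3 bp
  [229,243): 14 bp
  [243,250): 7 bp
  [250,278): 28 bp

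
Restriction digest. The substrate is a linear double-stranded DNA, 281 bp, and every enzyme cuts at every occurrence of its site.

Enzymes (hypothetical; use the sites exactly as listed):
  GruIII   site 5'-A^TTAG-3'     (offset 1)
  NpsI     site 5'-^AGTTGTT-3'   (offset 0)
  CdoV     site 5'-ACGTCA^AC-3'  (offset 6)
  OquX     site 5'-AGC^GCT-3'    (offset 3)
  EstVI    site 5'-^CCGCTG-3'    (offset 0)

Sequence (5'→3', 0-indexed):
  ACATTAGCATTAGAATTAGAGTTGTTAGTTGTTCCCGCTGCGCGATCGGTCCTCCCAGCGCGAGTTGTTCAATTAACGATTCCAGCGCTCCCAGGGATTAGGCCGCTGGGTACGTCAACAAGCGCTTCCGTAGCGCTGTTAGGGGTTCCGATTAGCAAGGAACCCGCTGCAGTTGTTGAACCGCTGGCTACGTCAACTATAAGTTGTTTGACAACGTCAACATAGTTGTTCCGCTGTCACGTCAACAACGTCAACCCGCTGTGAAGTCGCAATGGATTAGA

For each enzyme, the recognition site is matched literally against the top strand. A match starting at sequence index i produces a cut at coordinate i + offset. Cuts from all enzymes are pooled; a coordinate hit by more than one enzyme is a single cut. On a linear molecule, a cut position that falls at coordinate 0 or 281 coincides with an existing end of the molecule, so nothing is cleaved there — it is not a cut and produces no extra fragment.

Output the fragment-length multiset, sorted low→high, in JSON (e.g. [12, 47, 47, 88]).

Scan for sites:
  GruIII ATTAG/1: at [2, 8, 14, 96, 150, 275] ⇒ [3, 9, 15, 97, 151, 276]
  NpsI AGTTGTT/0: at [19, 26, 62, 170, 201, 223] ⇒ [19, 26, 62, 170, 201, 223]
  CdoV ACGTCAAC/6: at [111, 189, 213, 238, 247] ⇒ [117, 195, 219, 244, 253]
  OquX AGCGCT/3: at [83, 120, 131] ⇒ [86, 123, 134]
  EstVI CCGCTG/0: at [34, 102, 163, 180, 230, 255] ⇒ [34, 102, 163, 180, 230, 255]

All cut coordinates (distinct, sorted): [3, 9, 15, 19, 26, 34, 62, 86, 97, 102, 117, 123, 134, 151, 163, 170, 180, 195, 201, 219, 223, 230, 244, 253, 255, 276]

Fragments:
  [0,3): 3 bp
  [3,9): 6 bp
  [9,15): 6 bp
  [15,19): 4 bp
  [19,26): 7 bp
  [26,34): 8 bp
  [34,62): 28 bp
  [62,86): 24 bp
  [86,97): 11 bp
  [97,102): 5 bp
  [102,117): 15 bp
  [117,123): 6 bp
  [123,134): 11 bp
  [134,151): 17 bp
  [151,163): 12 bp
  [163,170): 7 bp
  [170,180): 10 bp
  [180,195): 15 bp
  [195,201): 6 bp
  [201,219): 18 bp
  [219,223): 4 bp
  [223,230): 7 bp
  [230,244): 14 bp
  [244,253): 9 bp
  [253,255): 2 bp
  [255,276): 21 bp
  [276,281): 5 bp

[2,3,4,4,5,5,6,6,6,6,7,7,7,8,9,10,11,11,12,14,15,15,17,18,21,24,28]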